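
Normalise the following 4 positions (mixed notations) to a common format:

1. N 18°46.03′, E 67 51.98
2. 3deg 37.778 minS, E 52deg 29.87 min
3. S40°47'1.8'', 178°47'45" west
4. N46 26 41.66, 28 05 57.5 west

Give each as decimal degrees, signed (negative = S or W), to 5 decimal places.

Point 1:
  φ: 46.03′ = 0.767167°; total 18.767167
  N ⇒ keep positive
  Longitude: 51.98′ = 0.866333°; total 67.866333
  E ⇒ keep positive
Point 2:
  φ: 3 + 37.778/60 = 3.629633
  S ⇒ negate
  Longitude: 52 + 29.87/60 = 52.497833
  E ⇒ keep positive
Point 3:
  Lat: 40° + 47/60 + 1.8/3600 = 40 + 0.783333 + 0.000500 = 40.783833
  S ⇒ negate
  Lon: 47′ + 45″ = 47.75000′; 178 + 47.75000/60 = 178.795833
  W ⇒ negate
Point 4:
  φ: 26′ + 41.66″ = 26.69433′; 46 + 26.69433/60 = 46.444906
  N → positive
  λ: 28° + 5/60 + 57.5/3600 = 28 + 0.083333 + 0.015972 = 28.099306
  W → negative

1. 18.76717, 67.86633
2. -3.62963, 52.49783
3. -40.78383, -178.79583
4. 46.44491, -28.09931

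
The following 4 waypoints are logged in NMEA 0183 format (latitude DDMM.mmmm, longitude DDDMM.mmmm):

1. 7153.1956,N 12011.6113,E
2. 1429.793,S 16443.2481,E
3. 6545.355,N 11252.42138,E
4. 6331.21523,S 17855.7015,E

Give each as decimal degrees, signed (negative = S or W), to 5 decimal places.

Point 1:
  φ: split at 2 digits → 71° and 53.1956′; 71 + 53.1956/60 = 71.886593
  N ⇒ keep positive
  Longitude: degrees = first 3 digits = 120, minutes = 11.6113; 120 + 11.6113/60 = 120.193522
  E → positive
Point 2:
  φ: split at 2 digits → 14° and 29.793′; 14 + 29.793/60 = 14.496550
  hemisphere S, so the sign is −
  Lon: split at 3 digits → 164° and 43.2481′; 164 + 43.2481/60 = 164.720802
  E ⇒ keep positive
Point 3:
  Latitude: split at 2 digits → 65° and 45.355′; 65 + 45.355/60 = 65.755917
  N → positive
  λ: degrees = first 3 digits = 112, minutes = 52.42138; 112 + 52.42138/60 = 112.873690
  E → positive
Point 4:
  Lat: degrees = first 2 digits = 63, minutes = 31.21523; 63 + 31.21523/60 = 63.520254
  S ⇒ negate
  Longitude: degrees = first 3 digits = 178, minutes = 55.7015; 178 + 55.7015/60 = 178.928358
  E ⇒ keep positive

1. 71.88659, 120.19352
2. -14.49655, 164.72080
3. 65.75592, 112.87369
4. -63.52025, 178.92836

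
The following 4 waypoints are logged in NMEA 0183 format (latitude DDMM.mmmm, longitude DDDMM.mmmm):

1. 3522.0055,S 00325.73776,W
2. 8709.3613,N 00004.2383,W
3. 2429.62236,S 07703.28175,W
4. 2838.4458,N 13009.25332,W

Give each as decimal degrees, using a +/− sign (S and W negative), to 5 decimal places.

1. -35.36676, -3.42896
2. 87.15602, -0.07064
3. -24.49371, -77.05470
4. 28.64076, -130.15422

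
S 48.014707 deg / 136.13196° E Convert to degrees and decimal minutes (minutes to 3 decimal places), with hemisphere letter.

48° 0.882′ S, 136° 7.918′ E

Latitude: fractional part 0.014707 → 0.88242 minutes
Longitude: minutes = (136.131960 − 136) × 60 = 7.91760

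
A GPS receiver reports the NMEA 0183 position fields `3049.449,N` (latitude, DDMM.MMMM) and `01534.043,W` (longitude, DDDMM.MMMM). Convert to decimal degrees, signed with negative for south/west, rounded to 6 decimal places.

Latitude: degrees = first 2 digits = 30, minutes = 49.449; 30 + 49.449/60 = 30.8241500
N → positive
Lon: degrees = first 3 digits = 15, minutes = 34.043; 15 + 34.043/60 = 15.5673833
W → negative

30.824150, -15.567383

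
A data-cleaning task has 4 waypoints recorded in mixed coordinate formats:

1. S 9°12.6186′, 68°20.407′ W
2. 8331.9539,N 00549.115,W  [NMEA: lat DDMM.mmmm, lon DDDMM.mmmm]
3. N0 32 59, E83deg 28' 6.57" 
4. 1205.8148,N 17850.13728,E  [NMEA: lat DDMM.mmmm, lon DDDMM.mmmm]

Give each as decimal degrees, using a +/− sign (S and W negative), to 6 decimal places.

1. -9.210310, -68.340117
2. 83.532565, -5.818583
3. 0.549722, 83.468492
4. 12.096913, 178.835621

Point 1:
  Latitude: 9 + 12.6186/60 = 9.2103100
  S ⇒ negate
  λ: 68 + 20.407/60 = 68.3401167
  W ⇒ negate
Point 2:
  Lat: degrees = first 2 digits = 83, minutes = 31.9539; 83 + 31.9539/60 = 83.5325650
  N ⇒ keep positive
  Lon: split at 3 digits → 005° and 49.115′; 5 + 49.115/60 = 5.8185833
  W → negative
Point 3:
  φ: 0 + 32/60 + 59/3600 = 0.5497222
  N ⇒ keep positive
  Longitude: 83° + 28/60 + 6.57/3600 = 83 + 0.466667 + 0.001825 = 83.4684917
  E → positive
Point 4:
  φ: split at 2 digits → 12° and 5.8148′; 12 + 5.8148/60 = 12.0969133
  N → positive
  Lon: split at 3 digits → 178° and 50.13728′; 178 + 50.13728/60 = 178.8356213
  E ⇒ keep positive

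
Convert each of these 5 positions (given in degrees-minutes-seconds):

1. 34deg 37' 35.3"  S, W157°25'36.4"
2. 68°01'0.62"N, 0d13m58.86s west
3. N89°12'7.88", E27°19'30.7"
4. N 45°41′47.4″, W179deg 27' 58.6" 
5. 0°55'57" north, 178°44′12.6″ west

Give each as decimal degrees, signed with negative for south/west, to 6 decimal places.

Point 1:
  Latitude: 34° + 37/60 + 35.3/3600 = 34 + 0.616667 + 0.009806 = 34.6264722
  S → negative
  λ: 25′ + 36.4″ = 25.60667′; 157 + 25.60667/60 = 157.4267778
  W → negative
Point 2:
  Latitude: 68 + 1/60 + 0.62/3600 = 68.0168389
  N ⇒ keep positive
  Longitude: 13′ + 58.86″ = 13.98100′; 0 + 13.98100/60 = 0.2330167
  W → negative
Point 3:
  Lat: 89° + 12/60 + 7.88/3600 = 89 + 0.200000 + 0.002189 = 89.2021889
  N ⇒ keep positive
  λ: 27 + 19/60 + 30.7/3600 = 27.3251944
  E ⇒ keep positive
Point 4:
  Lat: 45° + 41/60 + 47.4/3600 = 45 + 0.683333 + 0.013167 = 45.6965000
  N → positive
  λ: 179 + 27/60 + 58.6/3600 = 179.4662778
  hemisphere W, so the sign is −
Point 5:
  Lat: 0° + 55/60 + 57/3600 = 0 + 0.916667 + 0.015833 = 0.9325000
  N ⇒ keep positive
  Lon: 44′ + 12.6″ = 44.21000′; 178 + 44.21000/60 = 178.7368333
  W → negative

1. -34.626472, -157.426778
2. 68.016839, -0.233017
3. 89.202189, 27.325194
4. 45.696500, -179.466278
5. 0.932500, -178.736833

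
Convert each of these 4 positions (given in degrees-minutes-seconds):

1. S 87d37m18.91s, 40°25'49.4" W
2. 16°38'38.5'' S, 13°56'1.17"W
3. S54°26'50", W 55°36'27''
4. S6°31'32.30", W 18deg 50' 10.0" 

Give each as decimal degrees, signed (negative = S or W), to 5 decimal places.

Point 1:
  Lat: 37′ + 18.91″ = 37.31517′; 87 + 37.31517/60 = 87.621919
  S ⇒ negate
  Longitude: 40 + 25/60 + 49.4/3600 = 40.430389
  W ⇒ negate
Point 2:
  Latitude: 16° + 38/60 + 38.5/3600 = 16 + 0.633333 + 0.010694 = 16.644028
  S → negative
  Longitude: 13° + 56/60 + 1.17/3600 = 13 + 0.933333 + 0.000325 = 13.933658
  W ⇒ negate
Point 3:
  Latitude: 54 + 26/60 + 50/3600 = 54.447222
  S ⇒ negate
  Lon: 55° + 36/60 + 27/3600 = 55 + 0.600000 + 0.007500 = 55.607500
  hemisphere W, so the sign is −
Point 4:
  Latitude: 6° + 31/60 + 32.3/3600 = 6 + 0.516667 + 0.008972 = 6.525639
  S ⇒ negate
  Lon: 18 + 50/60 + 10/3600 = 18.836111
  W ⇒ negate

1. -87.62192, -40.43039
2. -16.64403, -13.93366
3. -54.44722, -55.60750
4. -6.52564, -18.83611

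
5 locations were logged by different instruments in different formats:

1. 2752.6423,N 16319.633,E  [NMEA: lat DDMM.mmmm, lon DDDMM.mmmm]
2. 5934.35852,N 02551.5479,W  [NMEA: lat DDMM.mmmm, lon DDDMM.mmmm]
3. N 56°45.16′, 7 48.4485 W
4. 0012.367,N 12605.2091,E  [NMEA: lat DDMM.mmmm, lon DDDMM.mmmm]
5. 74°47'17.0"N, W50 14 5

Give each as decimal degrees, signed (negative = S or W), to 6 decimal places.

1. 27.877372, 163.327217
2. 59.572642, -25.859132
3. 56.752667, -7.807475
4. 0.206117, 126.086818
5. 74.788056, -50.234722

Point 1:
  Latitude: split at 2 digits → 27° and 52.6423′; 27 + 52.6423/60 = 27.8773717
  N → positive
  λ: split at 3 digits → 163° and 19.633′; 163 + 19.633/60 = 163.3272167
  E → positive
Point 2:
  Lat: degrees = first 2 digits = 59, minutes = 34.35852; 59 + 34.35852/60 = 59.5726420
  N ⇒ keep positive
  Lon: split at 3 digits → 025° and 51.5479′; 25 + 51.5479/60 = 25.8591317
  W → negative
Point 3:
  φ: 56 + 45.16/60 = 56.7526667
  N ⇒ keep positive
  Longitude: 48.4485′ = 0.807475°; total 7.8074750
  hemisphere W, so the sign is −
Point 4:
  Latitude: degrees = first 2 digits = 0, minutes = 12.367; 0 + 12.367/60 = 0.2061167
  N ⇒ keep positive
  Longitude: degrees = first 3 digits = 126, minutes = 5.2091; 126 + 5.2091/60 = 126.0868183
  E → positive
Point 5:
  Latitude: 47′ + 17″ = 47.28333′; 74 + 47.28333/60 = 74.7880556
  N ⇒ keep positive
  Lon: 14′ + 5″ = 14.08333′; 50 + 14.08333/60 = 50.2347222
  W ⇒ negate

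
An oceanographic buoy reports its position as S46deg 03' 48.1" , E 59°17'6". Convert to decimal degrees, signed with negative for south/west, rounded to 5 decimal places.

Latitude: 46° + 3/60 + 48.1/3600 = 46 + 0.050000 + 0.013361 = 46.063361
S ⇒ negate
λ: 59 + 17/60 + 6/3600 = 59.285000
E ⇒ keep positive

-46.06336, 59.28500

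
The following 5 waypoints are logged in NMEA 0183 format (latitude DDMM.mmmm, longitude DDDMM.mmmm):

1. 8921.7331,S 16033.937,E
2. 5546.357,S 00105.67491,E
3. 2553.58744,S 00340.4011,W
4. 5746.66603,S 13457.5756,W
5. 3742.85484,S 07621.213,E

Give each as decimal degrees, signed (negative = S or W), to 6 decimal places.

Point 1:
  Latitude: degrees = first 2 digits = 89, minutes = 21.7331; 89 + 21.7331/60 = 89.3622183
  S ⇒ negate
  Longitude: degrees = first 3 digits = 160, minutes = 33.937; 160 + 33.937/60 = 160.5656167
  E ⇒ keep positive
Point 2:
  φ: split at 2 digits → 55° and 46.357′; 55 + 46.357/60 = 55.7726167
  hemisphere S, so the sign is −
  Lon: split at 3 digits → 001° and 5.67491′; 1 + 5.67491/60 = 1.0945818
  E ⇒ keep positive
Point 3:
  Lat: degrees = first 2 digits = 25, minutes = 53.58744; 25 + 53.58744/60 = 25.8931240
  S → negative
  Longitude: split at 3 digits → 003° and 40.4011′; 3 + 40.4011/60 = 3.6733517
  W → negative
Point 4:
  φ: split at 2 digits → 57° and 46.66603′; 57 + 46.66603/60 = 57.7777672
  S → negative
  Longitude: split at 3 digits → 134° and 57.5756′; 134 + 57.5756/60 = 134.9595933
  W → negative
Point 5:
  Latitude: degrees = first 2 digits = 37, minutes = 42.85484; 37 + 42.85484/60 = 37.7142473
  S ⇒ negate
  λ: split at 3 digits → 076° and 21.213′; 76 + 21.213/60 = 76.3535500
  E → positive

1. -89.362218, 160.565617
2. -55.772617, 1.094582
3. -25.893124, -3.673352
4. -57.777767, -134.959593
5. -37.714247, 76.353550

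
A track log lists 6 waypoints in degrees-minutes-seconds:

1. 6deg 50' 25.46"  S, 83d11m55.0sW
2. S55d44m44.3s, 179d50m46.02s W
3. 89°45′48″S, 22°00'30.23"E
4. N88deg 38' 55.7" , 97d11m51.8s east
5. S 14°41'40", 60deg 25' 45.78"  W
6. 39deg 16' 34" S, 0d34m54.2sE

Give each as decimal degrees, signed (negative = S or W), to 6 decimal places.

1. -6.840406, -83.198611
2. -55.745639, -179.846117
3. -89.763333, 22.008397
4. 88.648806, 97.197722
5. -14.694444, -60.429383
6. -39.276111, 0.581722

Point 1:
  φ: 50′ + 25.46″ = 50.42433′; 6 + 50.42433/60 = 6.8404056
  hemisphere S, so the sign is −
  λ: 11′ + 55″ = 11.91667′; 83 + 11.91667/60 = 83.1986111
  W ⇒ negate
Point 2:
  Latitude: 55° + 44/60 + 44.3/3600 = 55 + 0.733333 + 0.012306 = 55.7456389
  hemisphere S, so the sign is −
  Lon: 179 + 50/60 + 46.02/3600 = 179.8461167
  W → negative
Point 3:
  φ: 89 + 45/60 + 48/3600 = 89.7633333
  S ⇒ negate
  Longitude: 22° + 0/60 + 30.23/3600 = 22 + 0.000000 + 0.008397 = 22.0083972
  E ⇒ keep positive
Point 4:
  φ: 88° + 38/60 + 55.7/3600 = 88 + 0.633333 + 0.015472 = 88.6488056
  N ⇒ keep positive
  Lon: 97 + 11/60 + 51.8/3600 = 97.1977222
  E → positive
Point 5:
  Latitude: 14° + 41/60 + 40/3600 = 14 + 0.683333 + 0.011111 = 14.6944444
  hemisphere S, so the sign is −
  Longitude: 25′ + 45.78″ = 25.76300′; 60 + 25.76300/60 = 60.4293833
  W ⇒ negate
Point 6:
  Latitude: 39° + 16/60 + 34/3600 = 39 + 0.266667 + 0.009444 = 39.2761111
  S → negative
  λ: 0° + 34/60 + 54.2/3600 = 0 + 0.566667 + 0.015056 = 0.5817222
  E ⇒ keep positive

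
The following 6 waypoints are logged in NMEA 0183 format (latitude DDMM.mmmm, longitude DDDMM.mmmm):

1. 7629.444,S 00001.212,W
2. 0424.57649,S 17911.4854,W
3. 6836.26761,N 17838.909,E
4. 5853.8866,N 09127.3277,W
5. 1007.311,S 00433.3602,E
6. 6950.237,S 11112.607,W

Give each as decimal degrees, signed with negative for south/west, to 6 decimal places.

1. -76.490733, -0.020200
2. -4.409608, -179.191423
3. 68.604460, 178.648483
4. 58.898110, -91.455462
5. -10.121850, 4.556003
6. -69.837283, -111.210117

Point 1:
  φ: degrees = first 2 digits = 76, minutes = 29.444; 76 + 29.444/60 = 76.4907333
  S ⇒ negate
  λ: degrees = first 3 digits = 0, minutes = 1.212; 0 + 1.212/60 = 0.0202000
  W ⇒ negate
Point 2:
  Lat: degrees = first 2 digits = 4, minutes = 24.57649; 4 + 24.57649/60 = 4.4096082
  S ⇒ negate
  Longitude: degrees = first 3 digits = 179, minutes = 11.4854; 179 + 11.4854/60 = 179.1914233
  W ⇒ negate
Point 3:
  Latitude: degrees = first 2 digits = 68, minutes = 36.26761; 68 + 36.26761/60 = 68.6044602
  N ⇒ keep positive
  λ: split at 3 digits → 178° and 38.909′; 178 + 38.909/60 = 178.6484833
  E → positive
Point 4:
  Lat: degrees = first 2 digits = 58, minutes = 53.8866; 58 + 53.8866/60 = 58.8981100
  N ⇒ keep positive
  Lon: split at 3 digits → 091° and 27.3277′; 91 + 27.3277/60 = 91.4554617
  hemisphere W, so the sign is −
Point 5:
  Latitude: degrees = first 2 digits = 10, minutes = 7.311; 10 + 7.311/60 = 10.1218500
  hemisphere S, so the sign is −
  Longitude: degrees = first 3 digits = 4, minutes = 33.3602; 4 + 33.3602/60 = 4.5560033
  E → positive
Point 6:
  Lat: degrees = first 2 digits = 69, minutes = 50.237; 69 + 50.237/60 = 69.8372833
  S ⇒ negate
  Longitude: split at 3 digits → 111° and 12.607′; 111 + 12.607/60 = 111.2101167
  hemisphere W, so the sign is −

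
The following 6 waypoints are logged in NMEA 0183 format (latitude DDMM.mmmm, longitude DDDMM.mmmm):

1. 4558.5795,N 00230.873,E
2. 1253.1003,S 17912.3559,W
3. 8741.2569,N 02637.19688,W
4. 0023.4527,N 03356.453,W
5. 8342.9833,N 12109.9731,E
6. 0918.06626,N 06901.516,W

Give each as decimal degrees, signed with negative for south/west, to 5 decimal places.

1. 45.97633, 2.51455
2. -12.88501, -179.20593
3. 87.68762, -26.61995
4. 0.39088, -33.94088
5. 83.71639, 121.16622
6. 9.30110, -69.02527

Point 1:
  Latitude: degrees = first 2 digits = 45, minutes = 58.5795; 45 + 58.5795/60 = 45.976325
  N ⇒ keep positive
  Longitude: split at 3 digits → 002° and 30.873′; 2 + 30.873/60 = 2.514550
  E → positive
Point 2:
  Latitude: degrees = first 2 digits = 12, minutes = 53.1003; 12 + 53.1003/60 = 12.885005
  S → negative
  Lon: split at 3 digits → 179° and 12.3559′; 179 + 12.3559/60 = 179.205932
  W → negative
Point 3:
  φ: degrees = first 2 digits = 87, minutes = 41.2569; 87 + 41.2569/60 = 87.687615
  N → positive
  Lon: split at 3 digits → 026° and 37.19688′; 26 + 37.19688/60 = 26.619948
  hemisphere W, so the sign is −
Point 4:
  φ: degrees = first 2 digits = 0, minutes = 23.4527; 0 + 23.4527/60 = 0.390878
  N → positive
  Lon: split at 3 digits → 033° and 56.453′; 33 + 56.453/60 = 33.940883
  hemisphere W, so the sign is −
Point 5:
  Latitude: degrees = first 2 digits = 83, minutes = 42.9833; 83 + 42.9833/60 = 83.716388
  N ⇒ keep positive
  Longitude: split at 3 digits → 121° and 9.9731′; 121 + 9.9731/60 = 121.166218
  E ⇒ keep positive
Point 6:
  Lat: degrees = first 2 digits = 9, minutes = 18.06626; 9 + 18.06626/60 = 9.301104
  N ⇒ keep positive
  Lon: degrees = first 3 digits = 69, minutes = 1.516; 69 + 1.516/60 = 69.025267
  W → negative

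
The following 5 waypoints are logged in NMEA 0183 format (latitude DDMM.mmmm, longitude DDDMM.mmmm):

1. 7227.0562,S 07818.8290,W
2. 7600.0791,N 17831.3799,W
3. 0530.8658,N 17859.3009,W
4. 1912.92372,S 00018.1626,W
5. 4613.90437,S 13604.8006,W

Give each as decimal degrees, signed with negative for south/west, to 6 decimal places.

Point 1:
  φ: degrees = first 2 digits = 72, minutes = 27.0562; 72 + 27.0562/60 = 72.4509367
  hemisphere S, so the sign is −
  Longitude: split at 3 digits → 078° and 18.829′; 78 + 18.829/60 = 78.3138167
  hemisphere W, so the sign is −
Point 2:
  φ: split at 2 digits → 76° and 0.0791′; 76 + 0.0791/60 = 76.0013183
  N → positive
  λ: degrees = first 3 digits = 178, minutes = 31.3799; 178 + 31.3799/60 = 178.5229983
  hemisphere W, so the sign is −
Point 3:
  Lat: degrees = first 2 digits = 5, minutes = 30.8658; 5 + 30.8658/60 = 5.5144300
  N ⇒ keep positive
  Longitude: degrees = first 3 digits = 178, minutes = 59.3009; 178 + 59.3009/60 = 178.9883483
  W → negative
Point 4:
  Lat: degrees = first 2 digits = 19, minutes = 12.92372; 19 + 12.92372/60 = 19.2153953
  S → negative
  Longitude: degrees = first 3 digits = 0, minutes = 18.1626; 0 + 18.1626/60 = 0.3027100
  W → negative
Point 5:
  Lat: degrees = first 2 digits = 46, minutes = 13.90437; 46 + 13.90437/60 = 46.2317395
  S ⇒ negate
  λ: degrees = first 3 digits = 136, minutes = 4.8006; 136 + 4.8006/60 = 136.0800100
  W ⇒ negate

1. -72.450937, -78.313817
2. 76.001318, -178.522998
3. 5.514430, -178.988348
4. -19.215395, -0.302710
5. -46.231740, -136.080010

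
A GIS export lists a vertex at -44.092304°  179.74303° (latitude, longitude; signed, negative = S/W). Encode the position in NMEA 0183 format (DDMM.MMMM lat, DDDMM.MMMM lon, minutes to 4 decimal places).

Latitude is negative → S; |value| = 44.092304
φ: 44° + 0.092304 × 60 = 44° 5.538240′
λ: minutes = (179.743030 − 179) × 60 = 44.581800

4405.5382,S / 17944.5818,E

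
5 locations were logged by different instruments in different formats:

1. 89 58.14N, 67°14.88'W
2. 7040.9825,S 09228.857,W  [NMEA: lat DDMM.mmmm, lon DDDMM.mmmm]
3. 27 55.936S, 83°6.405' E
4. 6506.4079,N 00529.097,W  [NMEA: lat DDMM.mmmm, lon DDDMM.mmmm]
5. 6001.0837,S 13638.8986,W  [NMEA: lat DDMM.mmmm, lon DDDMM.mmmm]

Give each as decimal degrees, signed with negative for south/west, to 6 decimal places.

1. 89.969000, -67.248000
2. -70.683042, -92.480950
3. -27.932267, 83.106750
4. 65.106798, -5.484950
5. -60.018062, -136.648310

Point 1:
  Latitude: 58.14′ = 0.969000°; total 89.9690000
  N → positive
  λ: 14.88′ = 0.248000°; total 67.2480000
  W ⇒ negate
Point 2:
  Latitude: degrees = first 2 digits = 70, minutes = 40.9825; 70 + 40.9825/60 = 70.6830417
  S ⇒ negate
  Longitude: split at 3 digits → 092° and 28.857′; 92 + 28.857/60 = 92.4809500
  W ⇒ negate
Point 3:
  Latitude: 55.936′ = 0.932267°; total 27.9322667
  S ⇒ negate
  λ: 83 + 6.405/60 = 83.1067500
  E → positive
Point 4:
  Lat: split at 2 digits → 65° and 6.4079′; 65 + 6.4079/60 = 65.1067983
  N ⇒ keep positive
  λ: split at 3 digits → 005° and 29.097′; 5 + 29.097/60 = 5.4849500
  W ⇒ negate
Point 5:
  Latitude: degrees = first 2 digits = 60, minutes = 1.0837; 60 + 1.0837/60 = 60.0180617
  S → negative
  Longitude: degrees = first 3 digits = 136, minutes = 38.8986; 136 + 38.8986/60 = 136.6483100
  W ⇒ negate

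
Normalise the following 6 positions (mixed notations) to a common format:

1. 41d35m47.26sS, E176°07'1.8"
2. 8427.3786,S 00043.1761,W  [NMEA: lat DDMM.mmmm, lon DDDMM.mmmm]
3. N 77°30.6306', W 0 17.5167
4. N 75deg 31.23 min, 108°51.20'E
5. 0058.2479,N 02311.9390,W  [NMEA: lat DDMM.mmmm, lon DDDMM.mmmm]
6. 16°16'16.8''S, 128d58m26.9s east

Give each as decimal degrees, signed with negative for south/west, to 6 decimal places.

1. -41.596461, 176.117167
2. -84.456310, -0.719602
3. 77.510510, -0.291945
4. 75.520500, 108.853333
5. 0.970798, -23.198983
6. -16.271333, 128.974139

Point 1:
  Lat: 35′ + 47.26″ = 35.78767′; 41 + 35.78767/60 = 41.5964611
  S ⇒ negate
  Lon: 176° + 7/60 + 1.8/3600 = 176 + 0.116667 + 0.000500 = 176.1171667
  E ⇒ keep positive
Point 2:
  Latitude: degrees = first 2 digits = 84, minutes = 27.3786; 84 + 27.3786/60 = 84.4563100
  S ⇒ negate
  Lon: split at 3 digits → 000° and 43.1761′; 0 + 43.1761/60 = 0.7196017
  W ⇒ negate
Point 3:
  Lat: 30.6306′ = 0.510510°; total 77.5105100
  N → positive
  Lon: 0 + 17.5167/60 = 0.2919450
  W → negative
Point 4:
  Lat: 31.23′ = 0.520500°; total 75.5205000
  N → positive
  Lon: 108 + 51.2/60 = 108.8533333
  E → positive
Point 5:
  φ: degrees = first 2 digits = 0, minutes = 58.2479; 0 + 58.2479/60 = 0.9707983
  N → positive
  Lon: degrees = first 3 digits = 23, minutes = 11.939; 23 + 11.939/60 = 23.1989833
  W ⇒ negate
Point 6:
  Latitude: 16 + 16/60 + 16.8/3600 = 16.2713333
  hemisphere S, so the sign is −
  λ: 128 + 58/60 + 26.9/3600 = 128.9741389
  E → positive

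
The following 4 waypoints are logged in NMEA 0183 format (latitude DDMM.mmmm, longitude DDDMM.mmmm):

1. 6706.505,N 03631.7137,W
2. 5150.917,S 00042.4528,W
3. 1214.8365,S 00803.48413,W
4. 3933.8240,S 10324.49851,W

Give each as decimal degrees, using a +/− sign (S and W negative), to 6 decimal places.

1. 67.108417, -36.528562
2. -51.848617, -0.707547
3. -12.247275, -8.058069
4. -39.563733, -103.408309

Point 1:
  φ: degrees = first 2 digits = 67, minutes = 6.505; 67 + 6.505/60 = 67.1084167
  N ⇒ keep positive
  λ: degrees = first 3 digits = 36, minutes = 31.7137; 36 + 31.7137/60 = 36.5285617
  W ⇒ negate
Point 2:
  Lat: split at 2 digits → 51° and 50.917′; 51 + 50.917/60 = 51.8486167
  S → negative
  λ: split at 3 digits → 000° and 42.4528′; 0 + 42.4528/60 = 0.7075467
  hemisphere W, so the sign is −
Point 3:
  φ: degrees = first 2 digits = 12, minutes = 14.8365; 12 + 14.8365/60 = 12.2472750
  hemisphere S, so the sign is −
  Longitude: degrees = first 3 digits = 8, minutes = 3.48413; 8 + 3.48413/60 = 8.0580688
  W ⇒ negate
Point 4:
  φ: degrees = first 2 digits = 39, minutes = 33.824; 39 + 33.824/60 = 39.5637333
  S ⇒ negate
  λ: degrees = first 3 digits = 103, minutes = 24.49851; 103 + 24.49851/60 = 103.4083085
  W → negative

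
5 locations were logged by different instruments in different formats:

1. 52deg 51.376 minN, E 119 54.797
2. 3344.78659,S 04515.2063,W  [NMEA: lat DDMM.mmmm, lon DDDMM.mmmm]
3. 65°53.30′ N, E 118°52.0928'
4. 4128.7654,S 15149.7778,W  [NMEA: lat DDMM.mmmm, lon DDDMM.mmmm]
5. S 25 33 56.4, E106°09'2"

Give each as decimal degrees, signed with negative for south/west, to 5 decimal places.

1. 52.85627, 119.91328
2. -33.74644, -45.25344
3. 65.88833, 118.86821
4. -41.47942, -151.82963
5. -25.56567, 106.15056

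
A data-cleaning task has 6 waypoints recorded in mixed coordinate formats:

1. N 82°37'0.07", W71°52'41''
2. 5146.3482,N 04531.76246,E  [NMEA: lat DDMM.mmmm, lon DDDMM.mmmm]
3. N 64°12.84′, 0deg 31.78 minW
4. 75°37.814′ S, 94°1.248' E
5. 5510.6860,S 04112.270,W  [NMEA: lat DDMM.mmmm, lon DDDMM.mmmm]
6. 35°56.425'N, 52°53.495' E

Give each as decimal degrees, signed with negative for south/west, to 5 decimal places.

1. 82.61669, -71.87806
2. 51.77247, 45.52937
3. 64.21400, -0.52967
4. -75.63023, 94.02080
5. -55.17810, -41.20450
6. 35.94042, 52.89158

Point 1:
  Latitude: 37′ + 0.07″ = 37.00117′; 82 + 37.00117/60 = 82.616686
  N → positive
  Longitude: 71° + 52/60 + 41/3600 = 71 + 0.866667 + 0.011389 = 71.878056
  W → negative
Point 2:
  Latitude: split at 2 digits → 51° and 46.3482′; 51 + 46.3482/60 = 51.772470
  N → positive
  λ: degrees = first 3 digits = 45, minutes = 31.76246; 45 + 31.76246/60 = 45.529374
  E ⇒ keep positive
Point 3:
  φ: 64 + 12.84/60 = 64.214000
  N ⇒ keep positive
  λ: 31.78′ = 0.529667°; total 0.529667
  hemisphere W, so the sign is −
Point 4:
  φ: 75 + 37.814/60 = 75.630233
  S → negative
  Lon: 1.248′ = 0.020800°; total 94.020800
  E ⇒ keep positive
Point 5:
  φ: split at 2 digits → 55° and 10.686′; 55 + 10.686/60 = 55.178100
  S → negative
  Lon: degrees = first 3 digits = 41, minutes = 12.27; 41 + 12.27/60 = 41.204500
  hemisphere W, so the sign is −
Point 6:
  φ: 35 + 56.425/60 = 35.940417
  N ⇒ keep positive
  λ: 52 + 53.495/60 = 52.891583
  E → positive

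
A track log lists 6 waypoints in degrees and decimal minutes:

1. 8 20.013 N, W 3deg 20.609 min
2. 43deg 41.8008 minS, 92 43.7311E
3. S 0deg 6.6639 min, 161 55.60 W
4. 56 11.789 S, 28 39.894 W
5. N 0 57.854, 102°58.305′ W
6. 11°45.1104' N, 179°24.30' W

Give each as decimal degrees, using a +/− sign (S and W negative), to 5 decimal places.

Point 1:
  Latitude: 8 + 20.013/60 = 8.333550
  N ⇒ keep positive
  Longitude: 20.609′ = 0.343483°; total 3.343483
  hemisphere W, so the sign is −
Point 2:
  Lat: 43 + 41.8008/60 = 43.696680
  S ⇒ negate
  Longitude: 43.7311′ = 0.728852°; total 92.728852
  E → positive
Point 3:
  Latitude: 6.6639′ = 0.111065°; total 0.111065
  hemisphere S, so the sign is −
  λ: 55.6′ = 0.926667°; total 161.926667
  W → negative
Point 4:
  φ: 56 + 11.789/60 = 56.196483
  hemisphere S, so the sign is −
  Longitude: 28 + 39.894/60 = 28.664900
  hemisphere W, so the sign is −
Point 5:
  φ: 0 + 57.854/60 = 0.964233
  N ⇒ keep positive
  Lon: 58.305′ = 0.971750°; total 102.971750
  hemisphere W, so the sign is −
Point 6:
  Latitude: 11 + 45.1104/60 = 11.751840
  N ⇒ keep positive
  λ: 179 + 24.3/60 = 179.405000
  W ⇒ negate

1. 8.33355, -3.34348
2. -43.69668, 92.72885
3. -0.11107, -161.92667
4. -56.19648, -28.66490
5. 0.96423, -102.97175
6. 11.75184, -179.40500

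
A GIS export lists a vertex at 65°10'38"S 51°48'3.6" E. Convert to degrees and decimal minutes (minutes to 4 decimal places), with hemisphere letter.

65° 10.6333′ S, 51° 48.0600′ E

φ: seconds/60 = 0.63333; minutes = 10 + 0.63333 = 10.633333
Longitude: seconds/60 = 0.06000; minutes = 48 + 0.06000 = 48.060000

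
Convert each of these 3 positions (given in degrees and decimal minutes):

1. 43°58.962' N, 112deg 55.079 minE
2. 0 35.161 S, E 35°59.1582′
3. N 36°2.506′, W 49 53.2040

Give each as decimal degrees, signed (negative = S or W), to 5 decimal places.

1. 43.98270, 112.91798
2. -0.58602, 35.98597
3. 36.04177, -49.88673

Point 1:
  Latitude: 43 + 58.962/60 = 43.982700
  N ⇒ keep positive
  Longitude: 55.079′ = 0.917983°; total 112.917983
  E → positive
Point 2:
  Latitude: 35.161′ = 0.586017°; total 0.586017
  S → negative
  Longitude: 35 + 59.1582/60 = 35.985970
  E → positive
Point 3:
  Latitude: 2.506′ = 0.041767°; total 36.041767
  N → positive
  Longitude: 53.204′ = 0.886733°; total 49.886733
  W → negative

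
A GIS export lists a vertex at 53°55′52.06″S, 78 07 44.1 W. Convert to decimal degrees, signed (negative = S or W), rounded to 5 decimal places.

φ: 53° + 55/60 + 52.06/3600 = 53 + 0.916667 + 0.014461 = 53.931128
hemisphere S, so the sign is −
Lon: 78° + 7/60 + 44.1/3600 = 78 + 0.116667 + 0.012250 = 78.128917
hemisphere W, so the sign is −

-53.93113, -78.12892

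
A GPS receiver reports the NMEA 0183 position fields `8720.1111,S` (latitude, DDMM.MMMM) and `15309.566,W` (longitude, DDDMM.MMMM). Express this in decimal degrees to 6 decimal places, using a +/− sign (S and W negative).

Lat: degrees = first 2 digits = 87, minutes = 20.1111; 87 + 20.1111/60 = 87.3351850
S → negative
Lon: split at 3 digits → 153° and 9.566′; 153 + 9.566/60 = 153.1594333
hemisphere W, so the sign is −

-87.335185, -153.159433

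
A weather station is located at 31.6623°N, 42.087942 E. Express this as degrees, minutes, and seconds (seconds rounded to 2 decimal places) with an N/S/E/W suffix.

Latitude: whole degrees 31; 39.73800′ → 39′ and 44.2800″
Lon: 0.087942° → 5.27652′; 0.27652 × 60 = 16.5912″

31°39′44.28″ N, 42°05′16.59″ E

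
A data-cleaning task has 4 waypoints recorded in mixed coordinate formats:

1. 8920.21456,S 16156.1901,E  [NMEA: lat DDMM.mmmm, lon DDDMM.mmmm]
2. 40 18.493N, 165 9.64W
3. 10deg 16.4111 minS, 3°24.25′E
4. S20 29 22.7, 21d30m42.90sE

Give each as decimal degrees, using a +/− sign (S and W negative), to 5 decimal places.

Point 1:
  φ: split at 2 digits → 89° and 20.21456′; 89 + 20.21456/60 = 89.336909
  S → negative
  λ: split at 3 digits → 161° and 56.1901′; 161 + 56.1901/60 = 161.936502
  E ⇒ keep positive
Point 2:
  φ: 18.493′ = 0.308217°; total 40.308217
  N ⇒ keep positive
  Lon: 165 + 9.64/60 = 165.160667
  W → negative
Point 3:
  Latitude: 16.4111′ = 0.273518°; total 10.273518
  S → negative
  Longitude: 3 + 24.25/60 = 3.404167
  E ⇒ keep positive
Point 4:
  Latitude: 20 + 29/60 + 22.7/3600 = 20.489639
  S → negative
  Lon: 30′ + 42.9″ = 30.71500′; 21 + 30.71500/60 = 21.511917
  E → positive

1. -89.33691, 161.93650
2. 40.30822, -165.16067
3. -10.27352, 3.40417
4. -20.48964, 21.51192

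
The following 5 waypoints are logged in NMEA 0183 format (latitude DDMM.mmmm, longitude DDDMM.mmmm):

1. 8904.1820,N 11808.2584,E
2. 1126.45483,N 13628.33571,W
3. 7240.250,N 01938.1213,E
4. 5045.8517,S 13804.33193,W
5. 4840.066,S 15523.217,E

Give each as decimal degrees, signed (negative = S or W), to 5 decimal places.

1. 89.06970, 118.13764
2. 11.44091, -136.47226
3. 72.67083, 19.63536
4. -50.76420, -138.07220
5. -48.66777, 155.38695

Point 1:
  Latitude: degrees = first 2 digits = 89, minutes = 4.182; 89 + 4.182/60 = 89.069700
  N → positive
  Lon: degrees = first 3 digits = 118, minutes = 8.2584; 118 + 8.2584/60 = 118.137640
  E ⇒ keep positive
Point 2:
  φ: split at 2 digits → 11° and 26.45483′; 11 + 26.45483/60 = 11.440914
  N ⇒ keep positive
  Longitude: split at 3 digits → 136° and 28.33571′; 136 + 28.33571/60 = 136.472262
  W ⇒ negate
Point 3:
  φ: split at 2 digits → 72° and 40.25′; 72 + 40.25/60 = 72.670833
  N → positive
  λ: split at 3 digits → 019° and 38.1213′; 19 + 38.1213/60 = 19.635355
  E ⇒ keep positive
Point 4:
  Lat: degrees = first 2 digits = 50, minutes = 45.8517; 50 + 45.8517/60 = 50.764195
  S → negative
  Longitude: degrees = first 3 digits = 138, minutes = 4.33193; 138 + 4.33193/60 = 138.072199
  W → negative
Point 5:
  Latitude: degrees = first 2 digits = 48, minutes = 40.066; 48 + 40.066/60 = 48.667767
  S ⇒ negate
  Longitude: split at 3 digits → 155° and 23.217′; 155 + 23.217/60 = 155.386950
  E → positive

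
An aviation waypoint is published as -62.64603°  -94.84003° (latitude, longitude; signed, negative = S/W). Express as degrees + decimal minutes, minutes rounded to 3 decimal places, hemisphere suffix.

Latitude is negative → S; |value| = 62.646030
Latitude: fractional part 0.646030 → 38.76180 minutes
Longitude is negative → W; |value| = 94.840030
Lon: minutes = (94.840030 − 94) × 60 = 50.40180

62° 38.762′ S, 94° 50.402′ W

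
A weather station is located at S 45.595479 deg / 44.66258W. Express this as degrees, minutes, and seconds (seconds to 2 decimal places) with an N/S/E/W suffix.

45°35′43.72″ S, 44°39′45.29″ W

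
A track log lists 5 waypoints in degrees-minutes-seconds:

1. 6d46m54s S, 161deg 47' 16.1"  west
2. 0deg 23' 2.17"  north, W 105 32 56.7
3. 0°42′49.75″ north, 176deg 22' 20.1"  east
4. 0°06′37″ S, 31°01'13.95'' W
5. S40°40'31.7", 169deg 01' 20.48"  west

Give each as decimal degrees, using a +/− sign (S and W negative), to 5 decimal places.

Point 1:
  φ: 46′ + 54″ = 46.90000′; 6 + 46.90000/60 = 6.781667
  S → negative
  Lon: 47′ + 16.1″ = 47.26833′; 161 + 47.26833/60 = 161.787806
  hemisphere W, so the sign is −
Point 2:
  Lat: 0° + 23/60 + 2.17/3600 = 0 + 0.383333 + 0.000603 = 0.383936
  N → positive
  λ: 105° + 32/60 + 56.7/3600 = 105 + 0.533333 + 0.015750 = 105.549083
  W ⇒ negate
Point 3:
  φ: 0 + 42/60 + 49.75/3600 = 0.713819
  N → positive
  λ: 22′ + 20.1″ = 22.33500′; 176 + 22.33500/60 = 176.372250
  E ⇒ keep positive
Point 4:
  φ: 6′ + 37″ = 6.61667′; 0 + 6.61667/60 = 0.110278
  S ⇒ negate
  Lon: 1′ + 13.95″ = 1.23250′; 31 + 1.23250/60 = 31.020542
  W ⇒ negate
Point 5:
  Latitude: 40 + 40/60 + 31.7/3600 = 40.675472
  S → negative
  Longitude: 1′ + 20.48″ = 1.34133′; 169 + 1.34133/60 = 169.022356
  W ⇒ negate

1. -6.78167, -161.78781
2. 0.38394, -105.54908
3. 0.71382, 176.37225
4. -0.11028, -31.02054
5. -40.67547, -169.02236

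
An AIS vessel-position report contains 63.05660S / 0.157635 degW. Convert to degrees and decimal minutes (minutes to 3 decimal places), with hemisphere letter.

φ: fractional part 0.056600 → 3.39600 minutes
Longitude: 0° + 0.157635 × 60 = 0° 9.45810′

63° 3.396′ S, 0° 9.458′ W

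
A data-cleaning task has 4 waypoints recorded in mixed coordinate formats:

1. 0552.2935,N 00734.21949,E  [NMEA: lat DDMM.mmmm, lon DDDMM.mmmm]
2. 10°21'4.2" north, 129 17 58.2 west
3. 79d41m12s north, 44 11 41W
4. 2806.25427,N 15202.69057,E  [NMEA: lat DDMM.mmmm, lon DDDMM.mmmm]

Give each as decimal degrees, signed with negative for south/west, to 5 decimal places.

1. 5.87156, 7.57032
2. 10.35117, -129.29950
3. 79.68667, -44.19472
4. 28.10424, 152.04484

Point 1:
  Latitude: split at 2 digits → 05° and 52.2935′; 5 + 52.2935/60 = 5.871558
  N ⇒ keep positive
  Lon: degrees = first 3 digits = 7, minutes = 34.21949; 7 + 34.21949/60 = 7.570325
  E → positive
Point 2:
  Latitude: 10 + 21/60 + 4.2/3600 = 10.351167
  N ⇒ keep positive
  Longitude: 129 + 17/60 + 58.2/3600 = 129.299500
  W → negative
Point 3:
  φ: 79 + 41/60 + 12/3600 = 79.686667
  N → positive
  λ: 44° + 11/60 + 41/3600 = 44 + 0.183333 + 0.011389 = 44.194722
  hemisphere W, so the sign is −
Point 4:
  Lat: degrees = first 2 digits = 28, minutes = 6.25427; 28 + 6.25427/60 = 28.104238
  N ⇒ keep positive
  λ: degrees = first 3 digits = 152, minutes = 2.69057; 152 + 2.69057/60 = 152.044843
  E → positive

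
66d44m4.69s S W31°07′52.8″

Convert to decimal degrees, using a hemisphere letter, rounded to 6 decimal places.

66.734636° S, 31.131333° W

Latitude: 44′ + 4.69″ = 44.07817′; 66 + 44.07817/60 = 66.7346361
Lon: 31° + 7/60 + 52.8/3600 = 31 + 0.116667 + 0.014667 = 31.1313333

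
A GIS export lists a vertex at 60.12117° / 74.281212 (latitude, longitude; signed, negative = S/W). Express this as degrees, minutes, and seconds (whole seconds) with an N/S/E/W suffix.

Lat: 0.121170 × 60 = 7.27020′ → 7′, remainder × 60 = 16.21″
Lon: 0.281212° → 16.87272′; 0.87272 × 60 = 52.36″

60°07′16″ N, 74°16′52″ E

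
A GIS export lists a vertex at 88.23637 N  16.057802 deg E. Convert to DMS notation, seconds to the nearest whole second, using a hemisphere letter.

Latitude: 0.236370 × 60 = 14.18220′ → 14′, remainder × 60 = 10.93″
λ: 0.057802 × 60 = 3.46812′ → 3′, remainder × 60 = 28.09″

88°14′11″ N, 16°03′28″ E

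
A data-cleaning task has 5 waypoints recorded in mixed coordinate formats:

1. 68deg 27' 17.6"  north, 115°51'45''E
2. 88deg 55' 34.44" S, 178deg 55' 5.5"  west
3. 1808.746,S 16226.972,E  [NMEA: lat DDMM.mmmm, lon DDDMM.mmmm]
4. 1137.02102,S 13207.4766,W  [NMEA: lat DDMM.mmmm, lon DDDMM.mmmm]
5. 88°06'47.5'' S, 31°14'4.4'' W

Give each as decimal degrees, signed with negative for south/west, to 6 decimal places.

1. 68.454889, 115.862500
2. -88.926233, -178.918194
3. -18.145767, 162.449533
4. -11.617017, -132.124610
5. -88.113194, -31.234556

Point 1:
  φ: 68 + 27/60 + 17.6/3600 = 68.4548889
  N ⇒ keep positive
  λ: 115 + 51/60 + 45/3600 = 115.8625000
  E ⇒ keep positive
Point 2:
  Latitude: 55′ + 34.44″ = 55.57400′; 88 + 55.57400/60 = 88.9262333
  S ⇒ negate
  Longitude: 178° + 55/60 + 5.5/3600 = 178 + 0.916667 + 0.001528 = 178.9181944
  hemisphere W, so the sign is −
Point 3:
  φ: degrees = first 2 digits = 18, minutes = 8.746; 18 + 8.746/60 = 18.1457667
  S → negative
  Longitude: degrees = first 3 digits = 162, minutes = 26.972; 162 + 26.972/60 = 162.4495333
  E → positive
Point 4:
  Latitude: degrees = first 2 digits = 11, minutes = 37.02102; 11 + 37.02102/60 = 11.6170170
  hemisphere S, so the sign is −
  Lon: degrees = first 3 digits = 132, minutes = 7.4766; 132 + 7.4766/60 = 132.1246100
  W ⇒ negate
Point 5:
  Latitude: 6′ + 47.5″ = 6.79167′; 88 + 6.79167/60 = 88.1131944
  S ⇒ negate
  λ: 31 + 14/60 + 4.4/3600 = 31.2345556
  hemisphere W, so the sign is −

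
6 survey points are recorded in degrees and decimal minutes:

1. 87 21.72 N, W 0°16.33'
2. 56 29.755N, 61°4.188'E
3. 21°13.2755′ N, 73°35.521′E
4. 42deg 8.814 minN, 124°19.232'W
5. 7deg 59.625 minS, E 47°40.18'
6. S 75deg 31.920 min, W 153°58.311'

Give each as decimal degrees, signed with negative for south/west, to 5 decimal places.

1. 87.36200, -0.27217
2. 56.49592, 61.06980
3. 21.22126, 73.59202
4. 42.14690, -124.32053
5. -7.99375, 47.66967
6. -75.53200, -153.97185

Point 1:
  Latitude: 21.72′ = 0.362000°; total 87.362000
  N ⇒ keep positive
  Longitude: 0 + 16.33/60 = 0.272167
  W → negative
Point 2:
  Latitude: 29.755′ = 0.495917°; total 56.495917
  N → positive
  Lon: 4.188′ = 0.069800°; total 61.069800
  E → positive
Point 3:
  Lat: 13.2755′ = 0.221258°; total 21.221258
  N → positive
  λ: 73 + 35.521/60 = 73.592017
  E → positive
Point 4:
  Lat: 8.814′ = 0.146900°; total 42.146900
  N ⇒ keep positive
  λ: 124 + 19.232/60 = 124.320533
  W ⇒ negate
Point 5:
  Lat: 59.625′ = 0.993750°; total 7.993750
  S → negative
  Lon: 40.18′ = 0.669667°; total 47.669667
  E ⇒ keep positive
Point 6:
  Lat: 31.92′ = 0.532000°; total 75.532000
  S ⇒ negate
  Longitude: 153 + 58.311/60 = 153.971850
  W → negative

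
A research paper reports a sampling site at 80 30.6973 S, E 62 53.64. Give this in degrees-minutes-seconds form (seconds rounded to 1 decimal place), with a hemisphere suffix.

80°30′41.8″ S, 62°53′38.4″ E

Latitude: fractional minutes 0.69730 × 60 = 41.838″
λ: 53.64000′ → 53′ and 0.64000 × 60 = 38.400″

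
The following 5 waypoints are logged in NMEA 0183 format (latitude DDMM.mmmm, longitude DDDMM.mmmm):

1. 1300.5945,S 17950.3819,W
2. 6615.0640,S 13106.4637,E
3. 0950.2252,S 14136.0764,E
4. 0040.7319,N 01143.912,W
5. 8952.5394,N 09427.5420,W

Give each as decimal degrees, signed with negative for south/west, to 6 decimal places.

Point 1:
  φ: degrees = first 2 digits = 13, minutes = 0.5945; 13 + 0.5945/60 = 13.0099083
  S ⇒ negate
  λ: split at 3 digits → 179° and 50.3819′; 179 + 50.3819/60 = 179.8396983
  hemisphere W, so the sign is −
Point 2:
  Latitude: degrees = first 2 digits = 66, minutes = 15.064; 66 + 15.064/60 = 66.2510667
  S → negative
  λ: split at 3 digits → 131° and 6.4637′; 131 + 6.4637/60 = 131.1077283
  E → positive
Point 3:
  φ: degrees = first 2 digits = 9, minutes = 50.2252; 9 + 50.2252/60 = 9.8370867
  S ⇒ negate
  λ: split at 3 digits → 141° and 36.0764′; 141 + 36.0764/60 = 141.6012733
  E → positive
Point 4:
  Latitude: split at 2 digits → 00° and 40.7319′; 0 + 40.7319/60 = 0.6788650
  N ⇒ keep positive
  Longitude: split at 3 digits → 011° and 43.912′; 11 + 43.912/60 = 11.7318667
  hemisphere W, so the sign is −
Point 5:
  φ: split at 2 digits → 89° and 52.5394′; 89 + 52.5394/60 = 89.8756567
  N → positive
  Longitude: degrees = first 3 digits = 94, minutes = 27.542; 94 + 27.542/60 = 94.4590333
  W ⇒ negate

1. -13.009908, -179.839698
2. -66.251067, 131.107728
3. -9.837087, 141.601273
4. 0.678865, -11.731867
5. 89.875657, -94.459033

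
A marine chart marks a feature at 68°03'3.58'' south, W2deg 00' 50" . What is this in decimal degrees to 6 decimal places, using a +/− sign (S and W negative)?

-68.050994, -2.013889

Latitude: 3′ + 3.58″ = 3.05967′; 68 + 3.05967/60 = 68.0509944
S → negative
Longitude: 2° + 0/60 + 50/3600 = 2 + 0.000000 + 0.013889 = 2.0138889
W → negative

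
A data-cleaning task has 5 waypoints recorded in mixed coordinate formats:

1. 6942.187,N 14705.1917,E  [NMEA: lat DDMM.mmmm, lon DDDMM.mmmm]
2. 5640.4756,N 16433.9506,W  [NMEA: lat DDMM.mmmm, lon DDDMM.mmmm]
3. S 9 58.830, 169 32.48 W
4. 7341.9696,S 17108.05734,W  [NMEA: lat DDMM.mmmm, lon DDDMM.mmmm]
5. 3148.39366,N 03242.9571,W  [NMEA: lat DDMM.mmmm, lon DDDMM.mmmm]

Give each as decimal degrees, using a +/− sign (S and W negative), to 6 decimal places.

1. 69.703117, 147.086528
2. 56.674593, -164.565843
3. -9.980500, -169.541333
4. -73.699493, -171.134289
5. 31.806561, -32.715952

Point 1:
  Latitude: degrees = first 2 digits = 69, minutes = 42.187; 69 + 42.187/60 = 69.7031167
  N ⇒ keep positive
  Lon: split at 3 digits → 147° and 5.1917′; 147 + 5.1917/60 = 147.0865283
  E ⇒ keep positive
Point 2:
  φ: split at 2 digits → 56° and 40.4756′; 56 + 40.4756/60 = 56.6745933
  N → positive
  Longitude: degrees = first 3 digits = 164, minutes = 33.9506; 164 + 33.9506/60 = 164.5658433
  W ⇒ negate
Point 3:
  φ: 9 + 58.83/60 = 9.9805000
  S → negative
  λ: 32.48′ = 0.541333°; total 169.5413333
  hemisphere W, so the sign is −
Point 4:
  Lat: split at 2 digits → 73° and 41.9696′; 73 + 41.9696/60 = 73.6994933
  S ⇒ negate
  Lon: degrees = first 3 digits = 171, minutes = 8.05734; 171 + 8.05734/60 = 171.1342890
  hemisphere W, so the sign is −
Point 5:
  Lat: split at 2 digits → 31° and 48.39366′; 31 + 48.39366/60 = 31.8065610
  N → positive
  Lon: split at 3 digits → 032° and 42.9571′; 32 + 42.9571/60 = 32.7159517
  W → negative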